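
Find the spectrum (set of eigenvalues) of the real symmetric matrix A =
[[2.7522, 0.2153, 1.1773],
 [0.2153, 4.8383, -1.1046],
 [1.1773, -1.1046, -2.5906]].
sigma(A) ≈ {-3, 3, 5}

A is real symmetric, so its spectrum consists of real eigenvalues. Expanding the characteristic polynomial of the displayed matrix gives
  det(λ I - A) = p(λ) = λ^3 + (-5)λ^2 + (-9)λ + (45).
Solving p(λ) = 0 yields eigenvalues ≈ -3, 3, 5. (A is shown rounded to 4 decimals, so these recover the underlying integer eigenvalues to within that precision.)
Verification: the trace of A = 5 equals the sum of eigenvalues 5, and det(A) ≈ -45.0004 matches the eigenvalue product -45.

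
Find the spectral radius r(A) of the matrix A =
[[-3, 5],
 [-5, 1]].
r(A) = sqrt(22) ≈ 4.6904

The eigenvalues of A are the roots of its characteristic polynomial. With M = A (coefficients from the trace and determinant):
  p(λ) = det(λ I - M) = λ^2 + 2λ + 22.
For λ^2 + 2λ + 22 the discriminant is -84. It is negative, so the roots are the complex-conjugate pair λ = -1 ± (sqrt(84)/2) i ≈ -1 ± 4.5826i. For a conjugate pair the product of the roots equals the constant term, so |λ|^2 = 22 and |λ| = sqrt(22) ≈ 4.6904.
Thus the eigenvalues (to 4 decimals) are -1 ± 4.5826i (modulus 4.6904). The spectral radius is the largest modulus: r(A) = sqrt(22) ≈ 4.6904. (Cross-check: r(A) ≤ ||A||_2 ≈ 7.099; equality holds whenever A is normal, though it can also hold for some non-normal A.)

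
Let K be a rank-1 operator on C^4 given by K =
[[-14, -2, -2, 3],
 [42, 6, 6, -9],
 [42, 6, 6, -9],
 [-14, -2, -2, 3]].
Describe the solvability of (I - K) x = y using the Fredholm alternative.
(I - K) is singular (det(I - K) = 0, i.e. 1 ∈ sigma(K)). (I - K) x = y is solvable iff y ⊥ ker((I - K)^*) = span{(-14, -2, -2, 3)}, i.e. iff -14y_1 - 2y_2 - 2y_3 + 3y_4 = 0. When solvable, the solutions are x = y + c·(1, -3, -3, 1), c arbitrary (ker(I - K) = span{(1, -3, -3, 1)}, dimension 1).

K has rank 1, so it is an outer product K = u v^T: every row of K is a multiple of one row vector. Reading off the entries, u = (1, -3, -3, 1) and v = (-14, -2, -2, 3) (row i of K equals u_i·v^T). A rank-one matrix u v^T satisfies K u = u (v·u) and kills the (3)-dimensional subspace v^⊥, so its characteristic polynomial is lambda^3 (lambda - v·u) with v·u = tr K = 1. Hence the eigenvalues of I - K are 1 (multiplicity 3) and 1 - (1) = 0, so det(I - K) = 0. (Direct check: I - K =
[[15, 2, 2, -3],
 [-42, -5, -6, 9],
 [-42, -6, -5, 9],
 [14, 2, 2, -2]]
has determinant 0.) So 1 is an eigenvalue of K and (I - K) is not invertible. The finite-dimensional Fredholm alternative says: either (I - K) is invertible, or ker(I - K) ≠ {0} and then range(I - K) = ker((I - K)^*)^⊥, with dim ker(I - K) = dim ker((I - K)^*). We are in the second case, so we need both kernels. Kernel of I - K: (I - K) u = u - u (v·u) = u - u = 0, so ker(I - K) = span{u} = span{(1, -3, -3, 1)} (it is exactly 1-dimensional because rank(I - K) = 3). Kernel of the adjoint: K is real, so (I - K)^* = I - K^T = I - v u^T, and (I - v u^T) v = v - v (u·v) = 0; hence ker((I - K)^*) = span{v} = span{(-14, -2, -2, 3)}. Therefore (I - K) x = y is solvable iff <y, v> = 0, i.e. iff -14y_1 - 2y_2 - 2y_3 + 3y_4 = 0. When this holds, K y = u (v·y) = 0, so (I - K) y = y and x = y is a particular solution; the full solution set is the line x = y + c·u = y + c·(1, -3, -3, 1), c ∈ C.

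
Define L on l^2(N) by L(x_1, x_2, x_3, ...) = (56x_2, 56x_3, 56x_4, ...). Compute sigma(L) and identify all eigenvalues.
sigma(L) = closed disk {z in C : |z| ≤ 56}; sigma_p(L) = open disk {z in C : |z| < 56}

Note L = 56·V where V is the unit left shift (V x)_k = x_{k+1}; so sigma(L) = 56·sigma(V) and ||L|| = 56||V||. ||L x||^2 = 3136sum_{k≥2} |x_k|^2 ≤ 3136||x||^2, with equality on {x : x_1 = 0}, so ||L|| = 56. For any lambda with |lambda| < 56, set r = lambda/56 (|r| < 1); the vector x = (1, r, r^2, ...) is in l^2 and satisfies L x = 56(r, r^2, ...) = lambda x, so lambda is an eigenvalue. On the boundary |lambda| = 56 the geometric series diverges, so no l^2 eigenvector exists, but these lambda lie in the approximate point spectrum. Hence sigma(L) is the closed disk of radius 56 and sigma_p(L) is the open disk.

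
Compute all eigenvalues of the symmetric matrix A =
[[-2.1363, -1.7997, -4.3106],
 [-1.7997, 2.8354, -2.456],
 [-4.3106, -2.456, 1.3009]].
sigma(A) ≈ {-6, 3, 5}

A is real symmetric, so its spectrum consists of real eigenvalues. Expanding the characteristic polynomial of the displayed matrix gives
  det(λ I - A) = p(λ) = λ^3 + (-2)λ^2 + (-33)λ + (89.999).
Solving p(λ) = 0 yields eigenvalues ≈ -6, 3, 5. (A is shown rounded to 4 decimals, so these recover the underlying integer eigenvalues to within that precision.)
Verification: the trace of A = 2 equals the sum of eigenvalues 2, and det(A) ≈ -89.9990 matches the eigenvalue product -90.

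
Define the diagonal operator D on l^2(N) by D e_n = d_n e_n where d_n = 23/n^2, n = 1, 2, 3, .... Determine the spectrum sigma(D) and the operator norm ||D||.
sigma(D) = {23/n^2 : n ≥ 1} ∪ {0}; ||D|| = 23

A bounded diagonal operator on l^2 with diagonal entries d_n has spectrum equal to the closure of {d_n : n ≥ 1}: every d_n is an eigenvalue (with eigenvector e_n), so {d_n} ⊂ sigma(D); the spectrum is closed, so its closure is too; and for lambda not in the closure, (D - lambda I) has bounded inverse (the diagonal entries 1/(d_n - lambda) are bounded). For our sequence d_n = 23/n^2, n = 1, 2, 3, ...:
  - {d_n} = {23/n^2 : n ≥ 1}; the only limit point is 0
  - closure = {23/n^2 : n ≥ 1} ∪ {0}
For the norm: a diagonal operator has ||D|| = sup_n |d_n|. Here d_n = 23/n^2 is positive and decreasing, so sup_n |d_n| = d_1 = 23. So ||D|| = 23.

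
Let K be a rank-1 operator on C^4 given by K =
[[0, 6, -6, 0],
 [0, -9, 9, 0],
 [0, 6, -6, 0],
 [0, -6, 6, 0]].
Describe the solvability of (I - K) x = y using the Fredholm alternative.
(I - K) is invertible (det(I - K) = 16 ≠ 0), so for every y in C^4 the equation (I - K) x = y has a unique solution.

K has rank 1, so it is an outer product K = u v^T: every row of K is a multiple of one row vector. Reading off the entries, u = (2, -3, 2, -2) and v = (0, 3, -3, 0) (row i of K equals u_i·v^T). A rank-one matrix u v^T satisfies K u = u (v·u) and kills the (3)-dimensional subspace v^⊥, so its characteristic polynomial is lambda^3 (lambda - v·u) with v·u = tr K = -15. Hence the eigenvalues of I - K are 1 (multiplicity 3) and 1 - (-15) = 16, so det(I - K) = 16. (Direct check: I - K =
[[1, -6, 6, 0],
 [0, 10, -9, 0],
 [0, -6, 7, 0],
 [0, 6, -6, 1]]
has determinant 16.) The finite-dimensional Fredholm alternative says: either (I - K) is invertible, or ker(I - K) ≠ {0} and then range(I - K) = ker((I - K)^*)^⊥, with dim ker(I - K) = dim ker((I - K)^*). Since det(I - K) ≠ 0, 1 is not an eigenvalue of K and ker(I - K) = {0}, so we are in the first case: for every y there is a unique x = (I - K)^(-1) y. Explicitly, by the Sherman–Morrison formula, (I - u v^T)^(-1) = I + u v^T/(1 - v·u), i.e. (I - K)^(-1) = I + K/(16).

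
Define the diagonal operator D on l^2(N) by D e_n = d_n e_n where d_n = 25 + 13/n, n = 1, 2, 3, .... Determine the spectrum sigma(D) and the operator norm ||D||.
sigma(D) = {25 + 13/n : n ≥ 1} ∪ {25}; ||D|| = 38

A bounded diagonal operator on l^2 with diagonal entries d_n has spectrum equal to the closure of {d_n : n ≥ 1}: every d_n is an eigenvalue (with eigenvector e_n), so {d_n} ⊂ sigma(D); the spectrum is closed, so its closure is too; and for lambda not in the closure, (D - lambda I) has bounded inverse (the diagonal entries 1/(d_n - lambda) are bounded). For our sequence d_n = 25 + 13/n, n = 1, 2, 3, ...:
  - {d_n} = {25 + 13/n : n ≥ 1}; the only limit point is 25
  - closure = {25 + 13/n : n ≥ 1} ∪ {25}
For the norm: a diagonal operator has ||D|| = sup_n |d_n|. Here d_n = 25 + 13/n is positive and decreasing, so sup_n |d_n| = d_1 = 25 + 13 = 38. So ||D|| = 38.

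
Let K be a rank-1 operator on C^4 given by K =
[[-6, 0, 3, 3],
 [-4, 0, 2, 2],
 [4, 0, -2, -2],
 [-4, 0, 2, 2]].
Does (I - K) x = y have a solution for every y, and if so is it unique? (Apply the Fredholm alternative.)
(I - K) is invertible (det(I - K) = 7 ≠ 0), so for every y in C^4 the equation (I - K) x = y has a unique solution.

K has rank 1, so it is an outer product K = u v^T: every row of K is a multiple of one row vector. Reading off the entries, u = (-3, -2, 2, -2) and v = (2, 0, -1, -1) (row i of K equals u_i·v^T). A rank-one matrix u v^T satisfies K u = u (v·u) and kills the (3)-dimensional subspace v^⊥, so its characteristic polynomial is lambda^3 (lambda - v·u) with v·u = tr K = -6. Hence the eigenvalues of I - K are 1 (multiplicity 3) and 1 - (-6) = 7, so det(I - K) = 7. (Direct check: I - K =
[[7, 0, -3, -3],
 [4, 1, -2, -2],
 [-4, 0, 3, 2],
 [4, 0, -2, -1]]
has determinant 7.) The finite-dimensional Fredholm alternative says: either (I - K) is invertible, or ker(I - K) ≠ {0} and then range(I - K) = ker((I - K)^*)^⊥, with dim ker(I - K) = dim ker((I - K)^*). Since det(I - K) ≠ 0, 1 is not an eigenvalue of K and ker(I - K) = {0}, so we are in the first case: for every y there is a unique x = (I - K)^(-1) y. Explicitly, by the Sherman–Morrison formula, (I - u v^T)^(-1) = I + u v^T/(1 - v·u), i.e. (I - K)^(-1) = I + K/(7).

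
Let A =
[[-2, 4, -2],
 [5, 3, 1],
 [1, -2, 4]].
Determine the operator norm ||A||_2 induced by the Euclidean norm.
||A||_2 ≈ 6.4217 (= sqrt(largest eigenvalue of A^T A))

||A||_2 = sigma_max(A) = sqrt(lambda_max(A^T A)). Form the symmetric matrix M = A^T A =
[[30, 5, 13],
 [5, 29, -13],
 [13, -13, 21]].
Its characteristic polynomial (trace, sum of principal 2x2 minors, determinant of M give the coefficients) is
  p(λ) = det(λ I - M) = λ^3 - 80λ^2 + 1746λ - 6084.
No integer candidate from the rational root theorem (±divisors of 6084) is a root, so the roots are irrational. The cubic discriminant is Δ = 56864304 > 0, so there are three distinct real roots. p(4) = -316 and p(5) = 771 have opposite signs, so a root lies in (4, 5); Newton's method refines it to λ ≈ 4.2784. p(34) = 104 and p(35) = -99 have opposite signs, so a root lies in (34, 35); Newton's method refines it to λ ≈ 34.4834. p(41) = -57 and p(42) = 216 have opposite signs, so a root lies in (41, 42); Newton's method refines it to λ ≈ 41.2382. Check (Vieta): the three roots sum to 80, matching tr M = 80.
So the eigenvalues of A^T A are ≈ 4.2784, 34.4834, 41.2382 (all ≥ 0, as they must be for A^T A). The largest is λ_max ≈ 41.2382, hence ||A||_2 = sqrt(λ_max) ≈ 6.4217.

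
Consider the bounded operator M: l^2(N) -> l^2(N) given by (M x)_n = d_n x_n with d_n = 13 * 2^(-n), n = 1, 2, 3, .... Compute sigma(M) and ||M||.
sigma(M) = {13 * 2^(-n) : n ≥ 1} ∪ {0}; ||M|| = 13/2

A bounded diagonal operator on l^2 with diagonal entries d_n has spectrum equal to the closure of {d_n : n ≥ 1}: every d_n is an eigenvalue (with eigenvector e_n), so {d_n} ⊂ sigma(M); the spectrum is closed, so its closure is too; and for lambda not in the closure, (M - lambda I) has bounded inverse (the diagonal entries 1/(d_n - lambda) are bounded). For our sequence d_n = 13 * 2^(-n), n = 1, 2, 3, ...:
  - {d_n} = {13 * 2^(-n) : n ≥ 1}; the only limit point is 0
  - closure = {13 * 2^(-n) : n ≥ 1} ∪ {0}
For the norm: a diagonal operator has ||M|| = sup_n |d_n|. Here d_n = 13 * 2^(-n) is positive and decreasing, so sup_n |d_n| = d_1 = 13/2. So ||M|| = 13/2.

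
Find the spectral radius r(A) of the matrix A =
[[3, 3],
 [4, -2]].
r(A) = (1 + sqrt(73))/2 ≈ 4.772

The eigenvalues of A are the roots of its characteristic polynomial. With M = A (coefficients from the trace and determinant):
  p(λ) = det(λ I - M) = λ^2 - λ - 18.
For λ^2 - λ - 18 the discriminant is 73. It is nonnegative but not a perfect square, so the roots are real and irrational: λ = (1 ± sqrt(73))/2 ≈ 4.772, -3.772.
Thus the eigenvalues (to 4 decimals) are 4.772 (modulus 4.772); -3.772 (modulus 3.772). The spectral radius is the largest modulus: r(A) = (1 + sqrt(73))/2 ≈ 4.772. (Cross-check: r(A) ≤ ||A||_2 ≈ 5.0083; equality holds whenever A is normal, though it can also hold for some non-normal A.)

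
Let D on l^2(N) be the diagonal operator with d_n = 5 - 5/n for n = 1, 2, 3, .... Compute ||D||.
||D|| = 5

For a diagonal operator on l^2 with entries d_n, ||D|| = sup_n |d_n|. Here d_1 = 0, d_2 = 5/2, ..., and d_n = 5 - 5/n increases monotonically toward 5. All terms lie in [0, 5), so |d_n| = d_n and the supremum is the limit 5, which is not attained by any individual d_n. Hence ||D|| = 5.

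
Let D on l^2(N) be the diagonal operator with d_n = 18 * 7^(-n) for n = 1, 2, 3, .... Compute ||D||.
||D|| = 18/7 (attained at n = 1)

For D diagonal, ||D|| = sup_n |d_n|. The sequence d_n = 18 * 7^(-n) is positive and strictly decreasing (ratio 7^(-1) < 1), so the supremum is d_1 = 18/7. Hence ||D|| = 18/7.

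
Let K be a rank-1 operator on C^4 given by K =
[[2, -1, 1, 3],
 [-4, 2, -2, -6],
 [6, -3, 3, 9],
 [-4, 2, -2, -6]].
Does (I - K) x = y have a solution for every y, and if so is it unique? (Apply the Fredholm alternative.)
(I - K) is singular (det(I - K) = 0, i.e. 1 ∈ sigma(K)). (I - K) x = y is solvable iff y ⊥ ker((I - K)^*) = span{(2, -1, 1, 3)}, i.e. iff 2y_1 - y_2 + y_3 + 3y_4 = 0. When solvable, the solutions are x = y + c·(1, -2, 3, -2), c arbitrary (ker(I - K) = span{(1, -2, 3, -2)}, dimension 1).

K has rank 1, so it is an outer product K = u v^T: every row of K is a multiple of one row vector. Reading off the entries, u = (1, -2, 3, -2) and v = (2, -1, 1, 3) (row i of K equals u_i·v^T). A rank-one matrix u v^T satisfies K u = u (v·u) and kills the (3)-dimensional subspace v^⊥, so its characteristic polynomial is lambda^3 (lambda - v·u) with v·u = tr K = 1. Hence the eigenvalues of I - K are 1 (multiplicity 3) and 1 - (1) = 0, so det(I - K) = 0. (Direct check: I - K =
[[-1, 1, -1, -3],
 [4, -1, 2, 6],
 [-6, 3, -2, -9],
 [4, -2, 2, 7]]
has determinant 0.) So 1 is an eigenvalue of K and (I - K) is not invertible. The finite-dimensional Fredholm alternative says: either (I - K) is invertible, or ker(I - K) ≠ {0} and then range(I - K) = ker((I - K)^*)^⊥, with dim ker(I - K) = dim ker((I - K)^*). We are in the second case, so we need both kernels. Kernel of I - K: (I - K) u = u - u (v·u) = u - u = 0, so ker(I - K) = span{u} = span{(1, -2, 3, -2)} (it is exactly 1-dimensional because rank(I - K) = 3). Kernel of the adjoint: K is real, so (I - K)^* = I - K^T = I - v u^T, and (I - v u^T) v = v - v (u·v) = 0; hence ker((I - K)^*) = span{v} = span{(2, -1, 1, 3)}. Therefore (I - K) x = y is solvable iff <y, v> = 0, i.e. iff 2y_1 - y_2 + y_3 + 3y_4 = 0. When this holds, K y = u (v·y) = 0, so (I - K) y = y and x = y is a particular solution; the full solution set is the line x = y + c·u = y + c·(1, -2, 3, -2), c ∈ C.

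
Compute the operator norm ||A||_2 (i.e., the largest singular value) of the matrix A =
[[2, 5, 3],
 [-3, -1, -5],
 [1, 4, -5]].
||A||_2 ≈ 8.0947 (= sqrt(largest eigenvalue of A^T A))

||A||_2 = sigma_max(A) = sqrt(lambda_max(A^T A)). Form the symmetric matrix M = A^T A =
[[14, 17, 16],
 [17, 42, 0],
 [16, 0, 59]].
Its characteristic polynomial (trace, sum of principal 2x2 minors, determinant of M give the coefficients) is
  p(λ) = det(λ I - M) = λ^3 - 115λ^2 + 3347λ - 6889.
No integer candidate from the rational root theorem (±divisors of 6889) is a root, so the roots are irrational. The cubic discriminant is Δ = 2712390976 > 0, so there are three distinct real roots. p(2) = -647 and p(3) = 2144 have opposite signs, so a root lies in (2, 3); Newton's method refines it to λ ≈ 2.2251. p(47) = 208 and p(48) = -601 have opposite signs, so a root lies in (47, 48); Newton's method refines it to λ ≈ 47.2508. p(65) = -584 and p(66) = 569 have opposite signs, so a root lies in (65, 66); Newton's method refines it to λ ≈ 65.5241. Check (Vieta): the three roots sum to 115, matching tr M = 115.
So the eigenvalues of A^T A are ≈ 2.2251, 47.2508, 65.5241 (all ≥ 0, as they must be for A^T A). The largest is λ_max ≈ 65.5241, hence ||A||_2 = sqrt(λ_max) ≈ 8.0947.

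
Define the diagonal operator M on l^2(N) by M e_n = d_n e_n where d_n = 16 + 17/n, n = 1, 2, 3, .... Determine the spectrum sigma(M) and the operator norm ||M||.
sigma(M) = {16 + 17/n : n ≥ 1} ∪ {16}; ||M|| = 33

A bounded diagonal operator on l^2 with diagonal entries d_n has spectrum equal to the closure of {d_n : n ≥ 1}: every d_n is an eigenvalue (with eigenvector e_n), so {d_n} ⊂ sigma(M); the spectrum is closed, so its closure is too; and for lambda not in the closure, (M - lambda I) has bounded inverse (the diagonal entries 1/(d_n - lambda) are bounded). For our sequence d_n = 16 + 17/n, n = 1, 2, 3, ...:
  - {d_n} = {16 + 17/n : n ≥ 1}; the only limit point is 16
  - closure = {16 + 17/n : n ≥ 1} ∪ {16}
For the norm: a diagonal operator has ||M|| = sup_n |d_n|. Here d_n = 16 + 17/n is positive and decreasing, so sup_n |d_n| = d_1 = 16 + 17 = 33. So ||M|| = 33.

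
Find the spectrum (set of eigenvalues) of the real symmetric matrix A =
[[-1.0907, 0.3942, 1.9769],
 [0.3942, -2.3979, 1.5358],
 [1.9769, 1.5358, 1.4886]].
sigma(A) ≈ {-3, -2, 3}

A is real symmetric, so its spectrum consists of real eigenvalues. Expanding the characteristic polynomial of the displayed matrix gives
  det(λ I - A) = p(λ) = λ^3 + (2)λ^2 + (-9)λ + (-18).
Solving p(λ) = 0 yields eigenvalues ≈ -3, -2, 3. (A is shown rounded to 4 decimals, so these recover the underlying integer eigenvalues to within that precision.)
Verification: the trace of A = -2 equals the sum of eigenvalues -2, and det(A) ≈ 17.9996 matches the eigenvalue product 18.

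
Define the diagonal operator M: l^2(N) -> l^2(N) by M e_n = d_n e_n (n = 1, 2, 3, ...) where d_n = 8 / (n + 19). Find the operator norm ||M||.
||M|| = 2/5 (attained at n = 1)

For M diagonal, ||M|| = sup_n |d_n| = sup_n 8/(n + 19). This is positive and strictly decreasing in n, so the supremum is attained at n = 1: d_1 = 8/(1 + 19) = 2/5. Hence ||M|| = 2/5.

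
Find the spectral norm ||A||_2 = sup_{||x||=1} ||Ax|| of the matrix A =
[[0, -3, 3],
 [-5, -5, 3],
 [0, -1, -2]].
||A||_2 ≈ 8.3747 (= sqrt(largest eigenvalue of A^T A))

||A||_2 = sigma_max(A) = sqrt(lambda_max(A^T A)). Form the symmetric matrix M = A^T A =
[[25, 25, -15],
 [25, 35, -22],
 [-15, -22, 22]].
Its characteristic polynomial (trace, sum of principal 2x2 minors, determinant of M give the coefficients) is
  p(λ) = det(λ I - M) = λ^3 - 82λ^2 + 861λ - 2025.
No integer candidate from the rational root theorem (±divisors of 2025) is a root, so the roots are irrational. The cubic discriminant is Δ = 428178105 > 0, so there are three distinct real roots. p(3) = -153 and p(4) = 171 have opposite signs, so a root lies in (3, 4); Newton's method refines it to λ ≈ 3.4185. p(8) = 127 and p(9) = -189 have opposite signs, so a root lies in (8, 9); Newton's method refines it to λ ≈ 8.4461. p(70) = -555 and p(71) = 3655 have opposite signs, so a root lies in (70, 71); Newton's method refines it to λ ≈ 70.1354. Check (Vieta): the three roots sum to 82, matching tr M = 82.
So the eigenvalues of A^T A are ≈ 3.4185, 8.4461, 70.1354 (all ≥ 0, as they must be for A^T A). The largest is λ_max ≈ 70.1354, hence ||A||_2 = sqrt(λ_max) ≈ 8.3747.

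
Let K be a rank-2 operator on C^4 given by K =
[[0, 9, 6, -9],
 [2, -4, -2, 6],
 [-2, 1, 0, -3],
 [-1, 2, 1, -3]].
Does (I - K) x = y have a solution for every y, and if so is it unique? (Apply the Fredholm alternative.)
(I - K) is invertible (det(I - K) = -2 ≠ 0), so for every y in C^4 the equation (I - K) x = y has a unique solution.

K has rank 2 and factors as K = U V^T = u1 v1^T + u2 v2^T with u1 = (3, 0, -1, 0), v1 = (1, 1, 1, 0), u2 = (-3, 2, -1, -1), v2 = (1, -2, -1, 3) (multiplying out reproduces the displayed K). The nonzero eigenvalues of U V^T coincide with those of the 2 x 2 matrix G = V^T U = [[v1·u1, v1·u2], [v2·u1, v2·u2]] = [[2, -2], [4, -9]], and by the Sylvester determinant identity det(I_4 - U V^T) = det(I_2 - V^T U) = det([[-1, 2], [-4, 10]]) = (-1)(10) - (2)(-4) = -2. (Direct check: I - K =
[[1, -9, -6, 9],
 [-2, 5, 2, -6],
 [2, -1, 1, 3],
 [1, -2, -1, 4]]
has determinant -2.) The finite-dimensional Fredholm alternative says: either (I - K) is invertible, or ker(I - K) ≠ {0} and then range(I - K) = ker((I - K)^*)^⊥, with dim ker(I - K) = dim ker((I - K)^*). Since det(I - K) ≠ 0, 1 is not an eigenvalue of K and ker(I - K) = {0}, so we are in the first case: for every y there is a unique x = (I - K)^(-1) y. (Explicitly, by the Woodbury identity, (I - U V^T)^(-1) = I + U (I_2 - G)^(-1) V^T.)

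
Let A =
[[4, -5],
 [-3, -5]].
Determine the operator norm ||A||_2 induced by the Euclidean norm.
||A||_2 = sqrt((75 + sqrt(725))/2) ≈ 7.1388 (= sqrt(largest eigenvalue of A^T A))

||A||_2 = sigma_max(A) = sqrt(lambda_max(A^T A)). Form the symmetric matrix M = A^T A =
[[25, -5],
 [-5, 50]].
Its characteristic polynomial (trace, determinant of M give the coefficients) is
  p(λ) = det(λ I - M) = λ^2 - 75λ + 1225.
For λ^2 - 75λ + 1225 the discriminant is 725. It is nonnegative but not a perfect square, so the roots are real and irrational: λ = (75 ± sqrt(725))/2 ≈ 50.9629, 24.0371.
So the eigenvalues of A^T A are ≈ 24.0371, 50.9629 (all ≥ 0, as they must be for A^T A). The largest is λ_max = (75 + sqrt(725))/2 ≈ 50.9629, hence ||A||_2 = sqrt(λ_max) = sqrt((75 + sqrt(725))/2) ≈ 7.1388.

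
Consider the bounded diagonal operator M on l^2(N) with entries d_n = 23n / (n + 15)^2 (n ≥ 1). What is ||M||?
||M|| = 23/60 (attained at n = 15)

For M diagonal, ||M|| = sup_n |d_n|. Treat f(x) = 23x / (x + 15)^2 for real x > 0. By the quotient rule, f'(x) = 23(15 - x)/(x + 15)^3, which is positive for x < 15 and negative for x > 15. So f has a unique maximum at x = 15, and since 15 is a positive integer, the supremum over n ≥ 1 is attained at n = 15: d_15 = 23·15/(15 + 15)^2 = 23·15/900 = 23/60. Hence ||M|| = 23/60.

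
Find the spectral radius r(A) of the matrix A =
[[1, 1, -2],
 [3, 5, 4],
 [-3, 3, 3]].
r(A) ≈ 7.5912

The eigenvalues of A are the roots of its characteristic polynomial. With M = A (coefficients from the trace, the sum of principal 2x2 minors, and det A):
  p(λ) = det(λ I - M) = λ^3 - 9λ^2 + 2λ + 66.
No integer candidate from the rational root theorem (±divisors of 66) is a root, so the roots are irrational. The cubic discriminant is Δ = 53752 > 0, so there are three distinct real roots. p(-3) = -48 and p(-2) = 18 have opposite signs, so a root lies in (-3, -2); Newton's method refines it to λ ≈ -2.3272. p(3) = 18 and p(4) = -6 have opposite signs, so a root lies in (3, 4); Newton's method refines it to λ ≈ 3.7359. p(7) = -18 and p(8) = 18 have opposite signs, so a root lies in (7, 8); Newton's method refines it to λ ≈ 7.5912. Check (Vieta): the three roots sum to 9, matching tr M = 9.
Thus the eigenvalues (to 4 decimals) are -2.3272 (modulus 2.3272); 3.7359 (modulus 3.7359); 7.5912 (modulus 7.5912). The spectral radius is the largest modulus: r(A) ≈ 7.5912. (Cross-check: r(A) ≤ ||A||_2 ≈ 7.747; equality holds whenever A is normal, though it can also hold for some non-normal A.)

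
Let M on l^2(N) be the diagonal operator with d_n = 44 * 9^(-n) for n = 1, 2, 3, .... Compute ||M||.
||M|| = 44/9 (attained at n = 1)

For M diagonal, ||M|| = sup_n |d_n|. The sequence d_n = 44 * 9^(-n) is positive and strictly decreasing (ratio 9^(-1) < 1), so the supremum is d_1 = 44/9. Hence ||M|| = 44/9.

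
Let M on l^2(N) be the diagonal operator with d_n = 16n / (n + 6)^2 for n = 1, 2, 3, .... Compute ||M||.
||M|| = 2/3 (attained at n = 6)

For M diagonal, ||M|| = sup_n |d_n|. Treat f(x) = 16x / (x + 6)^2 for real x > 0. By the quotient rule, f'(x) = 16(6 - x)/(x + 6)^3, which is positive for x < 6 and negative for x > 6. So f has a unique maximum at x = 6, and since 6 is a positive integer, the supremum over n ≥ 1 is attained at n = 6: d_6 = 16·6/(6 + 6)^2 = 16·6/144 = 2/3. Hence ||M|| = 2/3.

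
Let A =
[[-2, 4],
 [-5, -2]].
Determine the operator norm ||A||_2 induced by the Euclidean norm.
||A||_2 = sqrt((49 + sqrt(97))/2) ≈ 5.4244 (= sqrt(largest eigenvalue of A^T A))

||A||_2 = sigma_max(A) = sqrt(lambda_max(A^T A)). Form the symmetric matrix M = A^T A =
[[29, 2],
 [2, 20]].
Its characteristic polynomial (trace, determinant of M give the coefficients) is
  p(λ) = det(λ I - M) = λ^2 - 49λ + 576.
For λ^2 - 49λ + 576 the discriminant is 97. It is nonnegative but not a perfect square, so the roots are real and irrational: λ = (49 ± sqrt(97))/2 ≈ 29.4244, 19.5756.
So the eigenvalues of A^T A are ≈ 19.5756, 29.4244 (all ≥ 0, as they must be for A^T A). The largest is λ_max = (49 + sqrt(97))/2 ≈ 29.4244, hence ||A||_2 = sqrt(λ_max) = sqrt((49 + sqrt(97))/2) ≈ 5.4244.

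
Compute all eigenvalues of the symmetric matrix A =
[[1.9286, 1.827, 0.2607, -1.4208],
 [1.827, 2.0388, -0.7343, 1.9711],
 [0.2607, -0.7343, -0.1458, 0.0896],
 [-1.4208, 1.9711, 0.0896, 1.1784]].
sigma(A) ≈ {-2, 0, 3, 4}

A is real symmetric, so its spectrum consists of real eigenvalues. Expanding the characteristic polynomial of the displayed matrix gives
  det(λ I - A) = p(λ) = λ^4 + (-5)λ^3 + (-2)λ^2 + (24)λ + (0).
Solving p(λ) = 0 yields eigenvalues ≈ -2, 0, 3, 4. (A is shown rounded to 4 decimals, so these recover the underlying integer eigenvalues to within that precision.)
Verification: the trace of A = 5 equals the sum of eigenvalues 5, and det(A) ≈ -0.0003 matches the eigenvalue product 0.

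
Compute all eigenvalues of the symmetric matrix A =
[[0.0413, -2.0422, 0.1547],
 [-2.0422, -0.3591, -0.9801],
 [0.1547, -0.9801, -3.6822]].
sigma(A) ≈ {-4, -2, 2}

A is real symmetric, so its spectrum consists of real eigenvalues. Expanding the characteristic polynomial of the displayed matrix gives
  det(λ I - A) = p(λ) = λ^3 + (4)λ^2 + (-4)λ + (-16).
Solving p(λ) = 0 yields eigenvalues ≈ -4, -2, 2. (A is shown rounded to 4 decimals, so these recover the underlying integer eigenvalues to within that precision.)
Verification: the trace of A = -4 equals the sum of eigenvalues -4, and det(A) ≈ 15.9997 matches the eigenvalue product 16.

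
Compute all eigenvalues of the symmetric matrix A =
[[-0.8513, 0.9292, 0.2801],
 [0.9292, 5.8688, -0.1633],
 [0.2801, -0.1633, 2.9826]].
sigma(A) ≈ {-1, 3, 6}

A is real symmetric, so its spectrum consists of real eigenvalues. Expanding the characteristic polynomial of the displayed matrix gives
  det(λ I - A) = p(λ) = λ^3 + (-8)λ^2 + (9)λ + (18).
Solving p(λ) = 0 yields eigenvalues ≈ -1, 3, 6. (A is shown rounded to 4 decimals, so these recover the underlying integer eigenvalues to within that precision.)
Verification: the trace of A = 8 equals the sum of eigenvalues 8, and det(A) ≈ -17.9994 matches the eigenvalue product -18.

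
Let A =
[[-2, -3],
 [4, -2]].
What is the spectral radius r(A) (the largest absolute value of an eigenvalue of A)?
r(A) = 4

The eigenvalues of A are the roots of its characteristic polynomial. With M = A (coefficients from the trace and determinant):
  p(λ) = det(λ I - M) = λ^2 + 4λ + 16.
For λ^2 + 4λ + 16 the discriminant is -48. It is negative, so the roots are the complex-conjugate pair λ = -2 ± (sqrt(48)/2) i ≈ -2 ± 3.4641i. For a conjugate pair the product of the roots equals the constant term, so |λ|^2 = 16 and |λ| = sqrt(16) = 4.
Thus the eigenvalues (to 4 decimals) are -2 ± 3.4641i (modulus 4). The spectral radius is the largest modulus: r(A) = 4. (Cross-check: r(A) ≤ ||A||_2 ≈ 4.5311; equality holds whenever A is normal, though it can also hold for some non-normal A.)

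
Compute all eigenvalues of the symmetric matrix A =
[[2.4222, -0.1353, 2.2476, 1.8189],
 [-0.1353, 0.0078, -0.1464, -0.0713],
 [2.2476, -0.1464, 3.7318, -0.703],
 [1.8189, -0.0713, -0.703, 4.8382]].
sigma(A) ≈ {0, 5, 6} (0 with multiplicity 2)

A is real symmetric, so its spectrum consists of real eigenvalues. Expanding the characteristic polynomial of the displayed matrix gives
  det(λ I - A) = p(λ) = λ^4 + (-11)λ^3 + (30)λ^2 + (0)λ + (0).
Solving p(λ) = 0 yields eigenvalues ≈ 0, 0, 5, 6. (A is shown rounded to 4 decimals, so these recover the underlying integer eigenvalues to within that precision.)
Verification: the trace of A = 11 equals the sum of eigenvalues 11, and det(A) ≈ -0.0000 matches the eigenvalue product 0.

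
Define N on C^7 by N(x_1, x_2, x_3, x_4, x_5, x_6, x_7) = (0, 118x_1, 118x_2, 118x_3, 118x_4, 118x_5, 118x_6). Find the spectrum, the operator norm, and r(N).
sigma(N) = {0}; ||N|| = 118; r(N) = 0. (N is nilpotent with N^7 = 0.)

On C^7, N is a strictly lower-triangular matrix with 118 on the subdiagonal and zeros elsewhere, so its characteristic polynomial is lambda^7 and every eigenvalue is 0: sigma(N) = {0}. For the operator norm, N e_i = 118e_{i+1} for i = 1, ..., 6 and N e_7 = 0, so the singular values of N are 118 (with multiplicity 6) and 0; hence ||N|| = 118. The spectral radius r(N) = max|lambda| = 0. Note ||N|| > r(N) — characteristic of non-normal nilpotent operators. Indeed N^7 = 0.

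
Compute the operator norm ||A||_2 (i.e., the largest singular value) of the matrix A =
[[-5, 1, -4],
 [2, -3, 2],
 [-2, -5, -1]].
||A||_2 ≈ 7.3804 (= sqrt(largest eigenvalue of A^T A))

||A||_2 = sigma_max(A) = sqrt(lambda_max(A^T A)). Form the symmetric matrix M = A^T A =
[[33, -1, 26],
 [-1, 35, -5],
 [26, -5, 21]].
Its characteristic polynomial (trace, sum of principal 2x2 minors, determinant of M give the coefficients) is
  p(λ) = det(λ I - M) = λ^3 - 89λ^2 + 1881λ - 9.
No integer candidate from the rational root theorem (±divisors of 9) is a root, so the roots are irrational. The cubic discriminant is Δ = 1406389104 > 0, so there are three distinct real roots. p(0) = -9 and p(1) = 1784 have opposite signs, so a root lies in (0, 1); Newton's method refines it to λ ≈ 0.0048. p(34) = 365 and p(35) = -324 have opposite signs, so a root lies in (34, 35); Newton's method refines it to λ ≈ 34.5245. p(54) = -495 and p(55) = 596 have opposite signs, so a root lies in (54, 55); Newton's method refines it to λ ≈ 54.4707. Check (Vieta): the three roots sum to 89, matching tr M = 89.
So the eigenvalues of A^T A are ≈ 0.0048, 34.5245, 54.4707 (all ≥ 0, as they must be for A^T A). The largest is λ_max ≈ 54.4707, hence ||A||_2 = sqrt(λ_max) ≈ 7.3804.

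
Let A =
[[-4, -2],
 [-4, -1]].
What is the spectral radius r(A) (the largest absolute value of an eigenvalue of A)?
r(A) = (5 + sqrt(41))/2 ≈ 5.7016

The eigenvalues of A are the roots of its characteristic polynomial. With M = A (coefficients from the trace and determinant):
  p(λ) = det(λ I - M) = λ^2 + 5λ - 4.
For λ^2 + 5λ - 4 the discriminant is 41. It is nonnegative but not a perfect square, so the roots are real and irrational: λ = (-5 ± sqrt(41))/2 ≈ 0.7016, -5.7016.
Thus the eigenvalues (to 4 decimals) are 0.7016 (modulus 0.7016); -5.7016 (modulus 5.7016). The spectral radius is the largest modulus: r(A) = (5 + sqrt(41))/2 ≈ 5.7016. (Cross-check: r(A) ≤ ||A||_2 ≈ 6.0467; equality holds whenever A is normal, though it can also hold for some non-normal A.)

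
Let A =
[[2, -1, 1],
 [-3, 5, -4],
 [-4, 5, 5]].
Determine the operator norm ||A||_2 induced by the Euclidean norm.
||A||_2 ≈ 8.9344 (= sqrt(largest eigenvalue of A^T A))

||A||_2 = sigma_max(A) = sqrt(lambda_max(A^T A)). Form the symmetric matrix M = A^T A =
[[29, -37, -6],
 [-37, 51, 4],
 [-6, 4, 42]].
Its characteristic polynomial (trace, sum of principal 2x2 minors, determinant of M give the coefficients) is
  p(λ) = det(λ I - M) = λ^3 - 122λ^2 + 3418λ - 4096.
No integer candidate from the rational root theorem (±divisors of 4096) is a root, so the roots are irrational. The cubic discriminant is Δ = 14699904112 > 0, so there are three distinct real roots. p(1) = -799 and p(2) = 2260 have opposite signs, so a root lies in (1, 2); Newton's method refines it to λ ≈ 1.2539. p(40) = 1424 and p(41) = -119 have opposite signs, so a root lies in (40, 41); Newton's method refines it to λ ≈ 40.9229. p(79) = -2437 and p(80) = 544 have opposite signs, so a root lies in (79, 80); Newton's method refines it to λ ≈ 79.8232. Check (Vieta): the three roots sum to 122, matching tr M = 122.
So the eigenvalues of A^T A are ≈ 1.2539, 40.9229, 79.8232 (all ≥ 0, as they must be for A^T A). The largest is λ_max ≈ 79.8232, hence ||A||_2 = sqrt(λ_max) ≈ 8.9344.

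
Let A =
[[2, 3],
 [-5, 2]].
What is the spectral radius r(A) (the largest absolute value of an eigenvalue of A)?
r(A) = sqrt(19) ≈ 4.3589

The eigenvalues of A are the roots of its characteristic polynomial. With M = A (coefficients from the trace and determinant):
  p(λ) = det(λ I - M) = λ^2 - 4λ + 19.
For λ^2 - 4λ + 19 the discriminant is -60. It is negative, so the roots are the complex-conjugate pair λ = 2 ± (sqrt(60)/2) i ≈ 2 ± 3.873i. For a conjugate pair the product of the roots equals the constant term, so |λ|^2 = 19 and |λ| = sqrt(19) ≈ 4.3589.
Thus the eigenvalues (to 4 decimals) are 2 ± 3.873i (modulus 4.3589). The spectral radius is the largest modulus: r(A) = sqrt(19) ≈ 4.3589. (Cross-check: r(A) ≤ ||A||_2 ≈ 5.4721; equality holds whenever A is normal, though it can also hold for some non-normal A.)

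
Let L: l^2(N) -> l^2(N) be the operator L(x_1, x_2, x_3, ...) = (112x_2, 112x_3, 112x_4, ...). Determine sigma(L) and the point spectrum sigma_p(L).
sigma(L) = closed disk {z in C : |z| ≤ 112}; sigma_p(L) = open disk {z in C : |z| < 112}

Note L = 112·V where V is the unit left shift (V x)_k = x_{k+1}; so sigma(L) = 112·sigma(V) and ||L|| = 112||V||. ||L x||^2 = 12544sum_{k≥2} |x_k|^2 ≤ 12544||x||^2, with equality on {x : x_1 = 0}, so ||L|| = 112. For any lambda with |lambda| < 112, set r = lambda/112 (|r| < 1); the vector x = (1, r, r^2, ...) is in l^2 and satisfies L x = 112(r, r^2, ...) = lambda x, so lambda is an eigenvalue. On the boundary |lambda| = 112 the geometric series diverges, so no l^2 eigenvector exists, but these lambda lie in the approximate point spectrum. Hence sigma(L) is the closed disk of radius 112 and sigma_p(L) is the open disk.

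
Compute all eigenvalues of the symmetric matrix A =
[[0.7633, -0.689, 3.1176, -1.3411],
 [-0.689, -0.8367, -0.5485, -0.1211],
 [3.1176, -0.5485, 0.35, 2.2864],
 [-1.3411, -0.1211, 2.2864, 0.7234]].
sigma(A) ≈ {-4, -1, 2, 4}

A is real symmetric, so its spectrum consists of real eigenvalues. Expanding the characteristic polynomial of the displayed matrix gives
  det(λ I - A) = p(λ) = λ^4 + (-1)λ^3 + (-18)λ^2 + (16)λ + (32).
Solving p(λ) = 0 yields eigenvalues ≈ -4, -1, 2, 4. (A is shown rounded to 4 decimals, so these recover the underlying integer eigenvalues to within that precision.)
Verification: the trace of A = 1 equals the sum of eigenvalues 1, and det(A) ≈ 32.0000 matches the eigenvalue product 32.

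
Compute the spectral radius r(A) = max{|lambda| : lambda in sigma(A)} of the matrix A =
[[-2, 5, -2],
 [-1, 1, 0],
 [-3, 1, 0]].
r(A) ≈ 2.678

The eigenvalues of A are the roots of its characteristic polynomial. With M = A (coefficients from the trace, the sum of principal 2x2 minors, and det A):
  p(λ) = det(λ I - M) = λ^3 + λ^2 - 3λ + 4.
No integer candidate from the rational root theorem (±divisors of 4) is a root, so the roots are irrational. The cubic discriminant is Δ = -547 < 0, so there is one real root and a complex-conjugate pair. p(-3) = -5 and p(-2) = 6 have opposite signs, so a root lies in (-3, -2); Newton's method refines it to λ ≈ -2.678. Dividing out (λ - (-2.678)) leaves approximately λ^2 - 1.678λ + 1.4937. For λ^2 - 1.678λ + 1.4937 the discriminant is -3.159. It is negative, so the remaining roots are the complex-conjugate pair λ ≈ 0.839 ± 0.8887i. Their product equals the constant term, so |λ|^2 ≈ 1.4937 and |λ| ≈ 1.2222.
Thus the eigenvalues (to 4 decimals) are -2.678 (modulus 2.678); 0.839 ± 0.8887i (modulus 1.2222). The spectral radius is the largest modulus: r(A) ≈ 2.678. (Cross-check: r(A) ≤ ||A||_2 ≈ 6.2556; equality holds whenever A is normal, though it can also hold for some non-normal A.)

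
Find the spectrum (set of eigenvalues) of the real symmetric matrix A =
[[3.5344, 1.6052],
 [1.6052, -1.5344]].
sigma(A) ≈ {-2, 4}

A is real symmetric, so its spectrum consists of real eigenvalues. Expanding the characteristic polynomial of the displayed matrix gives
  det(λ I - A) = p(λ) = λ^2 + (-2)λ + (-8).
Solving p(λ) = 0 yields eigenvalues ≈ -2, 4. (A is shown rounded to 4 decimals, so these recover the underlying integer eigenvalues to within that precision.)
Verification: the trace of A = 2 equals the sum of eigenvalues 2, and det(A) ≈ -7.9999 matches the eigenvalue product -8.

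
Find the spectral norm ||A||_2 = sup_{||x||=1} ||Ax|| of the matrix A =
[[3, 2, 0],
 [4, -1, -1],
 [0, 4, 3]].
||A||_2 ≈ 5.4488 (= sqrt(largest eigenvalue of A^T A))

||A||_2 = sigma_max(A) = sqrt(lambda_max(A^T A)). Form the symmetric matrix M = A^T A =
[[25, 2, -4],
 [2, 21, 13],
 [-4, 13, 10]].
Its characteristic polynomial (trace, sum of principal 2x2 minors, determinant of M give the coefficients) is
  p(λ) = det(λ I - M) = λ^3 - 56λ^2 + 796λ - 441.
No integer candidate from the rational root theorem (±divisors of 441) is a root, so the roots are irrational. The cubic discriminant is Δ = 8393109 > 0, so there are three distinct real roots. p(0) = -441 and p(1) = 300 have opposite signs, so a root lies in (0, 1); Newton's method refines it to λ ≈ 0.5772. p(25) = 84 and p(26) = -25 have opposite signs, so a root lies in (25, 26); Newton's method refines it to λ ≈ 25.7335. p(29) = -64 and p(30) = 39 have opposite signs, so a root lies in (29, 30); Newton's method refines it to λ ≈ 29.6893. Check (Vieta): the three roots sum to 56, matching tr M = 56.
So the eigenvalues of A^T A are ≈ 0.5772, 25.7335, 29.6893 (all ≥ 0, as they must be for A^T A). The largest is λ_max ≈ 29.6893, hence ||A||_2 = sqrt(λ_max) ≈ 5.4488.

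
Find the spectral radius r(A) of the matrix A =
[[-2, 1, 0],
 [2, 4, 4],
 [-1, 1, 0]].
r(A) ≈ 4.9754

The eigenvalues of A are the roots of its characteristic polynomial. With M = A (coefficients from the trace, the sum of principal 2x2 minors, and det A):
  p(λ) = det(λ I - M) = λ^3 - 2λ^2 - 14λ - 4.
No integer candidate from the rational root theorem (±divisors of 4) is a root, so the roots are irrational. The cubic discriminant is Δ = 9184 > 0, so there are three distinct real roots. p(-3) = -7 and p(-2) = 8 have opposite signs, so a root lies in (-3, -2); Newton's method refines it to λ ≈ -2.6749. p(-1) = 7 and p(0) = -4 have opposite signs, so a root lies in (-1, 0); Newton's method refines it to λ ≈ -0.3006. p(4) = -28 and p(5) = 1 have opposite signs, so a root lies in (4, 5); Newton's method refines it to λ ≈ 4.9754. Check (Vieta): the three roots sum to 2, matching tr M = 2.
Thus the eigenvalues (to 4 decimals) are -2.6749 (modulus 2.6749); -0.3006 (modulus 0.3006); 4.9754 (modulus 4.9754). The spectral radius is the largest modulus: r(A) ≈ 4.9754. (Cross-check: r(A) ≤ ||A||_2 ≈ 6.0098; equality holds whenever A is normal, though it can also hold for some non-normal A.)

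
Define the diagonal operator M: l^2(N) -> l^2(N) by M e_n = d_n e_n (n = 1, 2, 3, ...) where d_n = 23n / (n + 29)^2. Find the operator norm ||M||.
||M|| = 23/116 (attained at n = 29)

For M diagonal, ||M|| = sup_n |d_n|. Treat f(x) = 23x / (x + 29)^2 for real x > 0. By the quotient rule, f'(x) = 23(29 - x)/(x + 29)^3, which is positive for x < 29 and negative for x > 29. So f has a unique maximum at x = 29, and since 29 is a positive integer, the supremum over n ≥ 1 is attained at n = 29: d_29 = 23·29/(29 + 29)^2 = 23·29/3364 = 23/116. Hence ||M|| = 23/116.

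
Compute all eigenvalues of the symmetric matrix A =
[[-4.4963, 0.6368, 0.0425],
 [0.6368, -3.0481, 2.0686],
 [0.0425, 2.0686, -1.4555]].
sigma(A) ≈ {-5, -4, 0}

A is real symmetric, so its spectrum consists of real eigenvalues. Expanding the characteristic polynomial of the displayed matrix gives
  det(λ I - A) = p(λ) = λ^3 + (9)λ^2 + (20)λ + (0).
Solving p(λ) = 0 yields eigenvalues ≈ -5, -4, 0. (A is shown rounded to 4 decimals, so these recover the underlying integer eigenvalues to within that precision.)
Verification: the trace of A = -9 equals the sum of eigenvalues -9, and det(A) ≈ -0.0000 matches the eigenvalue product 0.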